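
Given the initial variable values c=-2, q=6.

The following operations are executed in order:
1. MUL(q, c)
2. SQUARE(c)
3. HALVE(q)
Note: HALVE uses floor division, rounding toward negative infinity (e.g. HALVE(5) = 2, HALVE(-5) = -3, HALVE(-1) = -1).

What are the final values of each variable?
{c: 4, q: -6}

Step-by-step execution:
Initial: c=-2, q=6
After step 1 (MUL(q, c)): c=-2, q=-12
After step 2 (SQUARE(c)): c=4, q=-12
After step 3 (HALVE(q)): c=4, q=-6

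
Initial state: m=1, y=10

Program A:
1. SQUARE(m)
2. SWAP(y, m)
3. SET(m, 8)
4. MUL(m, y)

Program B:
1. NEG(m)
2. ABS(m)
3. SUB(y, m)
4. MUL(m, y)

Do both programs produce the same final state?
No

Program A final state: m=8, y=1
Program B final state: m=9, y=9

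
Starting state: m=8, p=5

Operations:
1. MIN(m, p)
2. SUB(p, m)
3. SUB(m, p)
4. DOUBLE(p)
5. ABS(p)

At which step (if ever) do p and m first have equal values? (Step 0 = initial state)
Step 1

p and m first become equal after step 1.

Comparing values at each step:
Initial: p=5, m=8
After step 1: p=5, m=5 ← equal!
After step 2: p=0, m=5
After step 3: p=0, m=5
After step 4: p=0, m=5
After step 5: p=0, m=5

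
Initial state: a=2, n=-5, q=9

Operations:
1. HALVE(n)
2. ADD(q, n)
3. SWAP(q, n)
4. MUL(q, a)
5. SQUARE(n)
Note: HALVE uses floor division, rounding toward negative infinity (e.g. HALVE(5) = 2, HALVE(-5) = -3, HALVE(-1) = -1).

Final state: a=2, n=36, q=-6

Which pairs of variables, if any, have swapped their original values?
None

Comparing initial and final values:
n: -5 → 36
a: 2 → 2
q: 9 → -6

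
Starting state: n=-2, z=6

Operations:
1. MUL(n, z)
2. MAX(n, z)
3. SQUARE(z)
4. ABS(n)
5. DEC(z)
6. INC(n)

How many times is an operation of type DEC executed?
1

Counting DEC operations:
Step 5: DEC(z) ← DEC
Total: 1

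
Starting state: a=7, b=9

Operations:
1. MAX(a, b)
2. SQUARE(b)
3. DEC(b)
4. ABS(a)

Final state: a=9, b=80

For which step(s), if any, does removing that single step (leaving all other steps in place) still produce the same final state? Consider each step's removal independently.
Step(s) 4

Testing removal of each single step:
Without step 1: final = a=7, b=80 (different)
Without step 2: final = a=9, b=8 (different)
Without step 3: final = a=9, b=81 (different)
Without step 4: final = a=9, b=80 (same)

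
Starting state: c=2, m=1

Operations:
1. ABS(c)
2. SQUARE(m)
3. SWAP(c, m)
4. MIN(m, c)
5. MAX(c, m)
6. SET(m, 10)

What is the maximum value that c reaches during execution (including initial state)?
2

Values of c at each step:
Initial: c = 2 ← maximum
After step 1: c = 2
After step 2: c = 2
After step 3: c = 1
After step 4: c = 1
After step 5: c = 1
After step 6: c = 1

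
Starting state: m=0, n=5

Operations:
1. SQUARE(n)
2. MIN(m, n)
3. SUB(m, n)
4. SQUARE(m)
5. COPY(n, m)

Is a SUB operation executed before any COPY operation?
Yes

First SUB: step 3
First COPY: step 5
Since 3 < 5, SUB comes first.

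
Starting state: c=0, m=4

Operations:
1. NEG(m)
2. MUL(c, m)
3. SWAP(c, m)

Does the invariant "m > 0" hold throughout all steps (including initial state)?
No, violated after step 1

The invariant is violated after step 1.

State at each step:
Initial: c=0, m=4
After step 1: c=0, m=-4
After step 2: c=0, m=-4
After step 3: c=-4, m=0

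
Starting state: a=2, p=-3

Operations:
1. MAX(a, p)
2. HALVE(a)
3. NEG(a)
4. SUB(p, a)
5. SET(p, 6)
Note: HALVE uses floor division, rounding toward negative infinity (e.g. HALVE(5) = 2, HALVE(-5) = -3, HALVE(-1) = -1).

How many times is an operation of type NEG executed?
1

Counting NEG operations:
Step 3: NEG(a) ← NEG
Total: 1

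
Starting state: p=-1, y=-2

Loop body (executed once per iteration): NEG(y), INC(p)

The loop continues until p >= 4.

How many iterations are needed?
5

Tracing iterations:
Initial: p=-1, y=-2
After iteration 1: p=0, y=2
After iteration 2: p=1, y=-2
After iteration 3: p=2, y=2
After iteration 4: p=3, y=-2
After iteration 5: p=4, y=2
p >= 4 now holds, so the loop exits after 5 iterations.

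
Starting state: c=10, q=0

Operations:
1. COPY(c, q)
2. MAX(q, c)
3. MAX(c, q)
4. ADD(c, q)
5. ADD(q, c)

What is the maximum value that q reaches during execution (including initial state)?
0

Values of q at each step:
Initial: q = 0 ← maximum
After step 1: q = 0
After step 2: q = 0
After step 3: q = 0
After step 4: q = 0
After step 5: q = 0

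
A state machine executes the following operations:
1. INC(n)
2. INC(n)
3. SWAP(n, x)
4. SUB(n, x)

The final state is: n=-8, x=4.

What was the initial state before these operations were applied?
n=2, x=-4

Working backwards:
Final state: n=-8, x=4
Before step 4 (SUB(n, x)): n=-4, x=4
Before step 3 (SWAP(n, x)): n=4, x=-4
Before step 2 (INC(n)): n=3, x=-4
Before step 1 (INC(n)): n=2, x=-4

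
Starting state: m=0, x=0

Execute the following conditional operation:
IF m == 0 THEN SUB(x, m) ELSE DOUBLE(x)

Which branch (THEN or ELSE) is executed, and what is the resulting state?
Branch: THEN, Final state: m=0, x=0

Evaluating condition: m == 0
m = 0
Condition is True, so THEN branch executes
After SUB(x, m): m=0, x=0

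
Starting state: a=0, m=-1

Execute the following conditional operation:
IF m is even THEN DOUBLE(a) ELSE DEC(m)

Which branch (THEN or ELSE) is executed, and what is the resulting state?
Branch: ELSE, Final state: a=0, m=-2

Evaluating condition: m is even
Condition is False, so ELSE branch executes
After DEC(m): a=0, m=-2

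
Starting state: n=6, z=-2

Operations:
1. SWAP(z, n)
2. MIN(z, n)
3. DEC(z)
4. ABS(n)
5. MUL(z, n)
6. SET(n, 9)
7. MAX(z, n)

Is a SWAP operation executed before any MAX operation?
Yes

First SWAP: step 1
First MAX: step 7
Since 1 < 7, SWAP comes first.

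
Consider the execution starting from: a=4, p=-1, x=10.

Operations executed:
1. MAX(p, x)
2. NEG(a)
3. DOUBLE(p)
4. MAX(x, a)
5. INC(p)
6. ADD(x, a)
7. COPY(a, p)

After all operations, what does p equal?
p = 21

Tracing execution:
Step 1: MAX(p, x) → p = 10
Step 2: NEG(a) → p = 10
Step 3: DOUBLE(p) → p = 20
Step 4: MAX(x, a) → p = 20
Step 5: INC(p) → p = 21
Step 6: ADD(x, a) → p = 21
Step 7: COPY(a, p) → p = 21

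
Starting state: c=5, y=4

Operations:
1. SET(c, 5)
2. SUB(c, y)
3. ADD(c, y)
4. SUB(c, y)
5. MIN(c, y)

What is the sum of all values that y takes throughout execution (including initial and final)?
24

Values of y at each step:
Initial: y = 4
After step 1: y = 4
After step 2: y = 4
After step 3: y = 4
After step 4: y = 4
After step 5: y = 4
Sum = 4 + 4 + 4 + 4 + 4 + 4 = 24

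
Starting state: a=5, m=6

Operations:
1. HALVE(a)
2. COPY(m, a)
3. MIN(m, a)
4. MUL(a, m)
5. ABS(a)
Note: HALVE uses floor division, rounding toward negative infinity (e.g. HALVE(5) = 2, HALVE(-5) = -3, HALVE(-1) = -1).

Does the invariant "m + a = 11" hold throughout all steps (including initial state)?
No, violated after step 1

The invariant is violated after step 1.

State at each step:
Initial: a=5, m=6
After step 1: a=2, m=6
After step 2: a=2, m=2
After step 3: a=2, m=2
After step 4: a=4, m=2
After step 5: a=4, m=2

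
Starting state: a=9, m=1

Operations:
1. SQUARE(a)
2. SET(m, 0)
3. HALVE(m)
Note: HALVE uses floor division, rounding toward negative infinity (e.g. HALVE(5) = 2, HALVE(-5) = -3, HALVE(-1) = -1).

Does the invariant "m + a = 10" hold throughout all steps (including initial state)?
No, violated after step 1

The invariant is violated after step 1.

State at each step:
Initial: a=9, m=1
After step 1: a=81, m=1
After step 2: a=81, m=0
After step 3: a=81, m=0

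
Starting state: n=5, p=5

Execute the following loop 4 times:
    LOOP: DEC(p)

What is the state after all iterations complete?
n=5, p=1

Iteration trace:
Start: n=5, p=5
After iteration 1: n=5, p=4
After iteration 2: n=5, p=3
After iteration 3: n=5, p=2
After iteration 4: n=5, p=1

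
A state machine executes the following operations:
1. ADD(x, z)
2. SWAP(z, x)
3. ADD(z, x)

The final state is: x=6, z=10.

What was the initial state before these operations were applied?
x=-2, z=6

Working backwards:
Final state: x=6, z=10
Before step 3 (ADD(z, x)): x=6, z=4
Before step 2 (SWAP(z, x)): x=4, z=6
Before step 1 (ADD(x, z)): x=-2, z=6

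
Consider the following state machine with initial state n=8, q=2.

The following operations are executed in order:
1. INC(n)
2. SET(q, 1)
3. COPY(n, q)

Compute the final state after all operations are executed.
{n: 1, q: 1}

Step-by-step execution:
Initial: n=8, q=2
After step 1 (INC(n)): n=9, q=2
After step 2 (SET(q, 1)): n=9, q=1
After step 3 (COPY(n, q)): n=1, q=1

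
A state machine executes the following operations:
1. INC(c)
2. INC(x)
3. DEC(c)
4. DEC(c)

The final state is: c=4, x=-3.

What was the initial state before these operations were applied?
c=5, x=-4

Working backwards:
Final state: c=4, x=-3
Before step 4 (DEC(c)): c=5, x=-3
Before step 3 (DEC(c)): c=6, x=-3
Before step 2 (INC(x)): c=6, x=-4
Before step 1 (INC(c)): c=5, x=-4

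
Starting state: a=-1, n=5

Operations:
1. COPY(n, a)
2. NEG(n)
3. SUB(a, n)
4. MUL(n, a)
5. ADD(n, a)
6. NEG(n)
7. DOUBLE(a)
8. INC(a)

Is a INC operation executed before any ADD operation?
No

First INC: step 8
First ADD: step 5
Since 8 > 5, ADD comes first.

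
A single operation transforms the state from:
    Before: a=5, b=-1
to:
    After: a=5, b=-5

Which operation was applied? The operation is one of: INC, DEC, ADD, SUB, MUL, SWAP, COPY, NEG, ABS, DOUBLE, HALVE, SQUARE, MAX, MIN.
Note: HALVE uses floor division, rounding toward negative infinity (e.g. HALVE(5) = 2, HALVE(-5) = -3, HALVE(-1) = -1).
MUL(b, a)

Analyzing the change:
Before: a=5, b=-1
After: a=5, b=-5
Variable b changed from -1 to -5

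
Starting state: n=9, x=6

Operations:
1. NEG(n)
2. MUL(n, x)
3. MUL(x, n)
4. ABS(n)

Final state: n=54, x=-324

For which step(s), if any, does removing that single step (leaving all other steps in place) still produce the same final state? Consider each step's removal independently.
None - removing any single step changes the final result

Testing removal of each single step:
Without step 1: final = n=54, x=324 (different)
Without step 2: final = n=9, x=-54 (different)
Without step 3: final = n=54, x=6 (different)
Without step 4: final = n=-54, x=-324 (different)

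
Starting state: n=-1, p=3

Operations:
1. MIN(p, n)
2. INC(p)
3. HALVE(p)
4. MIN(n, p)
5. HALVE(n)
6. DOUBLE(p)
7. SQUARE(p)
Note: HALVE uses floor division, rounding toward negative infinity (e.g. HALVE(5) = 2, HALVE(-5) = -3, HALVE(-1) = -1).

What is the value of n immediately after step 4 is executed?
n = -1

Tracing n through execution:
Initial: n = -1
After step 1 (MIN(p, n)): n = -1
After step 2 (INC(p)): n = -1
After step 3 (HALVE(p)): n = -1
After step 4 (MIN(n, p)): n = -1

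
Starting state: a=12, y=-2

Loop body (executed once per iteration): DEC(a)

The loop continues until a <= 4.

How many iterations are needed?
8

Tracing iterations:
Initial: a=12, y=-2
After iteration 1: a=11, y=-2
After iteration 2: a=10, y=-2
After iteration 3: a=9, y=-2
After iteration 4: a=8, y=-2
After iteration 5: a=7, y=-2
After iteration 6: a=6, y=-2
After iteration 7: a=5, y=-2
After iteration 8: a=4, y=-2
a <= 4 now holds, so the loop exits after 8 iterations.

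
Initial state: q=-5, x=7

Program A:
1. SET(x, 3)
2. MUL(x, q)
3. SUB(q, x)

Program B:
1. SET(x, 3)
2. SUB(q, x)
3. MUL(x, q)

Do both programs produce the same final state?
No

Program A final state: q=10, x=-15
Program B final state: q=-8, x=-24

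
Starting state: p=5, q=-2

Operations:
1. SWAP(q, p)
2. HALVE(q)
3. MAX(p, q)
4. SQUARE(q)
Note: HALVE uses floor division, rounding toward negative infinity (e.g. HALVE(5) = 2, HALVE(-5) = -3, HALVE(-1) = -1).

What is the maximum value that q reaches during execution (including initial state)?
5

Values of q at each step:
Initial: q = -2
After step 1: q = 5 ← maximum
After step 2: q = 2
After step 3: q = 2
After step 4: q = 4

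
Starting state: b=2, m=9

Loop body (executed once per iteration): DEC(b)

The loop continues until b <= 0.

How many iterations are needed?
2

Tracing iterations:
Initial: b=2, m=9
After iteration 1: b=1, m=9
After iteration 2: b=0, m=9
b <= 0 now holds, so the loop exits after 2 iterations.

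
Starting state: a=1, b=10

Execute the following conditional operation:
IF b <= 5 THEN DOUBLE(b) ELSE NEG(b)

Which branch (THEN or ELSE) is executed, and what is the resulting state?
Branch: ELSE, Final state: a=1, b=-10

Evaluating condition: b <= 5
b = 10
Condition is False, so ELSE branch executes
After NEG(b): a=1, b=-10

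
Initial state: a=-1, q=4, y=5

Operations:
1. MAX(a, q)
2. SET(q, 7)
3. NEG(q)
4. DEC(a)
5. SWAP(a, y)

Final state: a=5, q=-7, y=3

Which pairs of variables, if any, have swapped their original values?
None

Comparing initial and final values:
q: 4 → -7
y: 5 → 3
a: -1 → 5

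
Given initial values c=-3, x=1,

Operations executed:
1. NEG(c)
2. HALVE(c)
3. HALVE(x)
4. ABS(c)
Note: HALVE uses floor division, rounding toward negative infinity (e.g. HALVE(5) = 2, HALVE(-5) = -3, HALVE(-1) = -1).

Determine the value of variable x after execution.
x = 0

Tracing execution:
Step 1: NEG(c) → x = 1
Step 2: HALVE(c) → x = 1
Step 3: HALVE(x) → x = 0
Step 4: ABS(c) → x = 0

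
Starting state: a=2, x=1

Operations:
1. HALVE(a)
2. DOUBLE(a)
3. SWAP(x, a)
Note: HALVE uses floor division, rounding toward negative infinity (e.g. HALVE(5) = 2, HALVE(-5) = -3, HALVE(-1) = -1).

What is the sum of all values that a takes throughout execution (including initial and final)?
6

Values of a at each step:
Initial: a = 2
After step 1: a = 1
After step 2: a = 2
After step 3: a = 1
Sum = 2 + 1 + 2 + 1 = 6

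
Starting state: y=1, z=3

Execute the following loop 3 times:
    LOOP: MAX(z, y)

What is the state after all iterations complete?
y=1, z=3

Iteration trace:
Start: y=1, z=3
After iteration 1: y=1, z=3
After iteration 2: y=1, z=3
After iteration 3: y=1, z=3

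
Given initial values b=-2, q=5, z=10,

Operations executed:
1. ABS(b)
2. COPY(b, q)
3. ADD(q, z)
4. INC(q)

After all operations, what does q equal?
q = 16

Tracing execution:
Step 1: ABS(b) → q = 5
Step 2: COPY(b, q) → q = 5
Step 3: ADD(q, z) → q = 15
Step 4: INC(q) → q = 16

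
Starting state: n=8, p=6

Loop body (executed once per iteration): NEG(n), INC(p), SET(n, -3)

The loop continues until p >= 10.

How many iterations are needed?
4

Tracing iterations:
Initial: n=8, p=6
After iteration 1: n=-3, p=7
After iteration 2: n=-3, p=8
After iteration 3: n=-3, p=9
After iteration 4: n=-3, p=10
p >= 10 now holds, so the loop exits after 4 iterations.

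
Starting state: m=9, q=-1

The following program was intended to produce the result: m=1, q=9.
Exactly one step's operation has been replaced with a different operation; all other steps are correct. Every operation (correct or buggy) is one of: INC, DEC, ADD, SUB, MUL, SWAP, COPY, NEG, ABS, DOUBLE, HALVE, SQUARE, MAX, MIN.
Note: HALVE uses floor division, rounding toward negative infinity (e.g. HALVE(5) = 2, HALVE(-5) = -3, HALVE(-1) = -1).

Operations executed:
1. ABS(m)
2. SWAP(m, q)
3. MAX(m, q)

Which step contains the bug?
Step 3

Trace with buggy code:
Initial: m=9, q=-1
After step 1: m=9, q=-1
After step 2: m=-1, q=9
After step 3: m=9, q=9
Actual final m=9, q=9 ≠ expected m=1, q=9.
Step 3 is the only position where a single-operation replacement can produce the expected result.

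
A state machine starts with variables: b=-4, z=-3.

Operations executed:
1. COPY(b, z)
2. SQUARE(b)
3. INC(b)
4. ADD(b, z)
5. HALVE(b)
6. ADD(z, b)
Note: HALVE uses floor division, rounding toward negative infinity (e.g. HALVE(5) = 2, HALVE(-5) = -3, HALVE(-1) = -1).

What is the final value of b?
b = 3

Tracing execution:
Step 1: COPY(b, z) → b = -3
Step 2: SQUARE(b) → b = 9
Step 3: INC(b) → b = 10
Step 4: ADD(b, z) → b = 7
Step 5: HALVE(b) → b = 3
Step 6: ADD(z, b) → b = 3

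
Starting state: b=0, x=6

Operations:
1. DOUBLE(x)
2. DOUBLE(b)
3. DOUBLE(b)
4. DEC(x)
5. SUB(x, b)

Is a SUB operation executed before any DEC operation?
No

First SUB: step 5
First DEC: step 4
Since 5 > 4, DEC comes first.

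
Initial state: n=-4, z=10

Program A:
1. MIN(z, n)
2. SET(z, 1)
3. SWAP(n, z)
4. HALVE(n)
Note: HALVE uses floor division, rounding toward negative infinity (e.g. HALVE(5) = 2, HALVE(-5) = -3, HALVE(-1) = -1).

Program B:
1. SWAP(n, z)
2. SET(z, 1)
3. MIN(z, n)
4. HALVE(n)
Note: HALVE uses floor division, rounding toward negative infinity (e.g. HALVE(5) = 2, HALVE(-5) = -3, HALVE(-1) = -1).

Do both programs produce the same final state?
No

Program A final state: n=0, z=-4
Program B final state: n=5, z=1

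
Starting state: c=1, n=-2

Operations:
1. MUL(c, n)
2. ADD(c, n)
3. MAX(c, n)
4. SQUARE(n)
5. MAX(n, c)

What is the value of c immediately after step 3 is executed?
c = -2

Tracing c through execution:
Initial: c = 1
After step 1 (MUL(c, n)): c = -2
After step 2 (ADD(c, n)): c = -4
After step 3 (MAX(c, n)): c = -2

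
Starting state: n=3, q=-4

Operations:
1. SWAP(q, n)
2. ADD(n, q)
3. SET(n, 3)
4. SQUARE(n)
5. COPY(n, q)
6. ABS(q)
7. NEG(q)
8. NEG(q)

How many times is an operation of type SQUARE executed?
1

Counting SQUARE operations:
Step 4: SQUARE(n) ← SQUARE
Total: 1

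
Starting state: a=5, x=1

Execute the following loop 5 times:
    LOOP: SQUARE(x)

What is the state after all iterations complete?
a=5, x=1

Iteration trace:
Start: a=5, x=1
After iteration 1: a=5, x=1
After iteration 2: a=5, x=1
After iteration 3: a=5, x=1
After iteration 4: a=5, x=1
After iteration 5: a=5, x=1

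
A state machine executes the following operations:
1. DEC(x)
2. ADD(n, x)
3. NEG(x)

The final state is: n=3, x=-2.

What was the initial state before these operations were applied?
n=1, x=3

Working backwards:
Final state: n=3, x=-2
Before step 3 (NEG(x)): n=3, x=2
Before step 2 (ADD(n, x)): n=1, x=2
Before step 1 (DEC(x)): n=1, x=3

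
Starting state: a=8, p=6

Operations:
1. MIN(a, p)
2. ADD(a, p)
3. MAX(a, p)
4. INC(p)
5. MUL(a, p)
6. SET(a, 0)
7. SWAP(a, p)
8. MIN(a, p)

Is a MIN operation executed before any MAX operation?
Yes

First MIN: step 1
First MAX: step 3
Since 1 < 3, MIN comes first.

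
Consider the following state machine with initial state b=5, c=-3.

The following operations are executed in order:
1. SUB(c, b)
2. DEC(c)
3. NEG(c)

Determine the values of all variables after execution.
{b: 5, c: 9}

Step-by-step execution:
Initial: b=5, c=-3
After step 1 (SUB(c, b)): b=5, c=-8
After step 2 (DEC(c)): b=5, c=-9
After step 3 (NEG(c)): b=5, c=9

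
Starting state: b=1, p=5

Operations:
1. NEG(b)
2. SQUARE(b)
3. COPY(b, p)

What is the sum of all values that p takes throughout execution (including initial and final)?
20

Values of p at each step:
Initial: p = 5
After step 1: p = 5
After step 2: p = 5
After step 3: p = 5
Sum = 5 + 5 + 5 + 5 = 20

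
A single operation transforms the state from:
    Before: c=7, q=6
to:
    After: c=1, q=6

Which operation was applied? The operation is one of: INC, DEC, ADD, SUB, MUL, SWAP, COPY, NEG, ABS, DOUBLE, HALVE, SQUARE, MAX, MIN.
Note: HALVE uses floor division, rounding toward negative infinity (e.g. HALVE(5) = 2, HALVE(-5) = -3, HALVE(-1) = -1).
SUB(c, q)

Analyzing the change:
Before: c=7, q=6
After: c=1, q=6
Variable c changed from 7 to 1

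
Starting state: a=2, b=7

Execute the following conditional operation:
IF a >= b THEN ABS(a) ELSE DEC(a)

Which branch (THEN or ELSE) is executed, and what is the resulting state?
Branch: ELSE, Final state: a=1, b=7

Evaluating condition: a >= b
a = 2, b = 7
Condition is False, so ELSE branch executes
After DEC(a): a=1, b=7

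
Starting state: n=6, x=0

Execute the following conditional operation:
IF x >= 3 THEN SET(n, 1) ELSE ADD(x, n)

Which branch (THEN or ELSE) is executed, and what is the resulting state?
Branch: ELSE, Final state: n=6, x=6

Evaluating condition: x >= 3
x = 0
Condition is False, so ELSE branch executes
After ADD(x, n): n=6, x=6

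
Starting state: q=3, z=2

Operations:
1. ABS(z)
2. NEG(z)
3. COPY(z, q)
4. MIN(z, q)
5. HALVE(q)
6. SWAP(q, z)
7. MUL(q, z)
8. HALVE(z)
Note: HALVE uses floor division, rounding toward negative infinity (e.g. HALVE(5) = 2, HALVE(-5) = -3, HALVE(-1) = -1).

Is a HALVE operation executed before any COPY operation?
No

First HALVE: step 5
First COPY: step 3
Since 5 > 3, COPY comes first.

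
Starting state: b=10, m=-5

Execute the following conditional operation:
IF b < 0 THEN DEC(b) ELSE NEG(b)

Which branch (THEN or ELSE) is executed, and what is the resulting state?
Branch: ELSE, Final state: b=-10, m=-5

Evaluating condition: b < 0
b = 10
Condition is False, so ELSE branch executes
After NEG(b): b=-10, m=-5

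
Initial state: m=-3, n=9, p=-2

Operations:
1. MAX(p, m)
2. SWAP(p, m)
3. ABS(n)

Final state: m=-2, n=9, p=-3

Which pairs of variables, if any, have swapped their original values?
(m, p)

Comparing initial and final values:
m: -3 → -2
n: 9 → 9
p: -2 → -3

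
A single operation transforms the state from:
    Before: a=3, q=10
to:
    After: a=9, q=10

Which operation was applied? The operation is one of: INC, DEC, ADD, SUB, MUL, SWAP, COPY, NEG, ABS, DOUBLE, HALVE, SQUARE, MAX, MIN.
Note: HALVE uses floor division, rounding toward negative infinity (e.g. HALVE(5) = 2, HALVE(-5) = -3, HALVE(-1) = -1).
SQUARE(a)

Analyzing the change:
Before: a=3, q=10
After: a=9, q=10
Variable a changed from 3 to 9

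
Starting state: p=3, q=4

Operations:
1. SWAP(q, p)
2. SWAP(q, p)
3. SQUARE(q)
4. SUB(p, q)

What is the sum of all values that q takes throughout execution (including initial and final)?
43

Values of q at each step:
Initial: q = 4
After step 1: q = 3
After step 2: q = 4
After step 3: q = 16
After step 4: q = 16
Sum = 4 + 3 + 4 + 16 + 16 = 43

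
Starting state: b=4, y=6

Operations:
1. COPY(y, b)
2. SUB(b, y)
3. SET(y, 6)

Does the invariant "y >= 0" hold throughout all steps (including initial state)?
Yes

The invariant holds at every step.

State at each step:
Initial: b=4, y=6
After step 1: b=4, y=4
After step 2: b=0, y=4
After step 3: b=0, y=6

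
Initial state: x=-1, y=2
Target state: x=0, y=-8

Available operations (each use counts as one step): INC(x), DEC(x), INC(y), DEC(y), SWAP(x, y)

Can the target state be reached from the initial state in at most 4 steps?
No

The target state cannot be reached within 4 steps.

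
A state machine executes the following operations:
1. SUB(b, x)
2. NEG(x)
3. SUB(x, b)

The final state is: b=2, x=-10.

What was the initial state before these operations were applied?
b=10, x=8

Working backwards:
Final state: b=2, x=-10
Before step 3 (SUB(x, b)): b=2, x=-8
Before step 2 (NEG(x)): b=2, x=8
Before step 1 (SUB(b, x)): b=10, x=8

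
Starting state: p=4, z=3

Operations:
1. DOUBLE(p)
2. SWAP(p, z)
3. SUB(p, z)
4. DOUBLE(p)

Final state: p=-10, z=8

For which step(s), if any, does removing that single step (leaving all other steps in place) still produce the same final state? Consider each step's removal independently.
None - removing any single step changes the final result

Testing removal of each single step:
Without step 1: final = p=-2, z=4 (different)
Without step 2: final = p=10, z=3 (different)
Without step 3: final = p=6, z=8 (different)
Without step 4: final = p=-5, z=8 (different)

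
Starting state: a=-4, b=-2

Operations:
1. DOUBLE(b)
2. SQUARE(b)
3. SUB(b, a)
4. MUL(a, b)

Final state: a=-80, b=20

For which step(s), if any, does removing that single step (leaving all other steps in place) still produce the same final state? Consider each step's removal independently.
None - removing any single step changes the final result

Testing removal of each single step:
Without step 1: final = a=-32, b=8 (different)
Without step 2: final = a=0, b=0 (different)
Without step 3: final = a=-64, b=16 (different)
Without step 4: final = a=-4, b=20 (different)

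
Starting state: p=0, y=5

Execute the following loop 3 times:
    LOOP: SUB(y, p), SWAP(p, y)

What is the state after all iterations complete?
p=10, y=-5

Iteration trace:
Start: p=0, y=5
After iteration 1: p=5, y=0
After iteration 2: p=-5, y=5
After iteration 3: p=10, y=-5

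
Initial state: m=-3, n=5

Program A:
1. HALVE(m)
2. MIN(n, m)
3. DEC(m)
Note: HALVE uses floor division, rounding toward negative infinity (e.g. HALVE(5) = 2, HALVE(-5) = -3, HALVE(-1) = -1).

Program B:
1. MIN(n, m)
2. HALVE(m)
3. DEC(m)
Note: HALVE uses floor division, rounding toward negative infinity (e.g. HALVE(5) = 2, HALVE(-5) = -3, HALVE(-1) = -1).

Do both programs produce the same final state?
No

Program A final state: m=-3, n=-2
Program B final state: m=-3, n=-3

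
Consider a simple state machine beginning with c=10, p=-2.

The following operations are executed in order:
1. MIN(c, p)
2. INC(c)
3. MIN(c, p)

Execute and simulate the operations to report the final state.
{c: -2, p: -2}

Step-by-step execution:
Initial: c=10, p=-2
After step 1 (MIN(c, p)): c=-2, p=-2
After step 2 (INC(c)): c=-1, p=-2
After step 3 (MIN(c, p)): c=-2, p=-2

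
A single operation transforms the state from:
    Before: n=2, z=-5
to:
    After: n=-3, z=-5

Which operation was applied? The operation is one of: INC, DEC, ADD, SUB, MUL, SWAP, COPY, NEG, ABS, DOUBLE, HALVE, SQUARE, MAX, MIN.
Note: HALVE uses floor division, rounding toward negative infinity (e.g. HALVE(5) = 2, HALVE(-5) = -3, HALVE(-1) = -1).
ADD(n, z)

Analyzing the change:
Before: n=2, z=-5
After: n=-3, z=-5
Variable n changed from 2 to -3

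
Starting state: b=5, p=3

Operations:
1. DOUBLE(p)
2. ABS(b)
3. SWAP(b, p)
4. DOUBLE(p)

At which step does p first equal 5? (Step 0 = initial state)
Step 3

Tracing p:
Initial: p = 3
After step 1: p = 6
After step 2: p = 6
After step 3: p = 5 ← first occurrence
After step 4: p = 10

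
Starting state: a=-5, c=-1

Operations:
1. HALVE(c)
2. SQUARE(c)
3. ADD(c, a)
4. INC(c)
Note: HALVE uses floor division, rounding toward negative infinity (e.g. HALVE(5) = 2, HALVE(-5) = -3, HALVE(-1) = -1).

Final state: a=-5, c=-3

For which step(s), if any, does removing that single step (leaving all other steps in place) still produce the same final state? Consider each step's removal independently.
Step(s) 1

Testing removal of each single step:
Without step 1: final = a=-5, c=-3 (same)
Without step 2: final = a=-5, c=-5 (different)
Without step 3: final = a=-5, c=2 (different)
Without step 4: final = a=-5, c=-4 (different)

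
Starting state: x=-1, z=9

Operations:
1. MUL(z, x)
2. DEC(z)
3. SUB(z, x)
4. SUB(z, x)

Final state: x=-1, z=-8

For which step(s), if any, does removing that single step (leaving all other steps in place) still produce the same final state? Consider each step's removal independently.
None - removing any single step changes the final result

Testing removal of each single step:
Without step 1: final = x=-1, z=10 (different)
Without step 2: final = x=-1, z=-7 (different)
Without step 3: final = x=-1, z=-9 (different)
Without step 4: final = x=-1, z=-9 (different)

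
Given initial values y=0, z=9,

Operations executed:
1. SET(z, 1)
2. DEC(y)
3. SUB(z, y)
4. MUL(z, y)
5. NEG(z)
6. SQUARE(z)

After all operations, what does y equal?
y = -1

Tracing execution:
Step 1: SET(z, 1) → y = 0
Step 2: DEC(y) → y = -1
Step 3: SUB(z, y) → y = -1
Step 4: MUL(z, y) → y = -1
Step 5: NEG(z) → y = -1
Step 6: SQUARE(z) → y = -1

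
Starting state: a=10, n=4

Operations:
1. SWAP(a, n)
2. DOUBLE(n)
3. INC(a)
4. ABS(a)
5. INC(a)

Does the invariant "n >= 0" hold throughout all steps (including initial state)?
Yes

The invariant holds at every step.

State at each step:
Initial: a=10, n=4
After step 1: a=4, n=10
After step 2: a=4, n=20
After step 3: a=5, n=20
After step 4: a=5, n=20
After step 5: a=6, n=20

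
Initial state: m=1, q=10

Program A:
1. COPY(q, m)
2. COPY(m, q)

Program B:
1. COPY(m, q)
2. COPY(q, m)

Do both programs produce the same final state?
No

Program A final state: m=1, q=1
Program B final state: m=10, q=10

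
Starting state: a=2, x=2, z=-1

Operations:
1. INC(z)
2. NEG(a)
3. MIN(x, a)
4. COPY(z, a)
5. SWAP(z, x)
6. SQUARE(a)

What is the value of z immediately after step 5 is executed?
z = -2

Tracing z through execution:
Initial: z = -1
After step 1 (INC(z)): z = 0
After step 2 (NEG(a)): z = 0
After step 3 (MIN(x, a)): z = 0
After step 4 (COPY(z, a)): z = -2
After step 5 (SWAP(z, x)): z = -2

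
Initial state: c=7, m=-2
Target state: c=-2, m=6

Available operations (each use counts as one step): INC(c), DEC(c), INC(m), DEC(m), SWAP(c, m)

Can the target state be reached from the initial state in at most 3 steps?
Yes

Path (2 steps): DEC(c) → SWAP(c, m)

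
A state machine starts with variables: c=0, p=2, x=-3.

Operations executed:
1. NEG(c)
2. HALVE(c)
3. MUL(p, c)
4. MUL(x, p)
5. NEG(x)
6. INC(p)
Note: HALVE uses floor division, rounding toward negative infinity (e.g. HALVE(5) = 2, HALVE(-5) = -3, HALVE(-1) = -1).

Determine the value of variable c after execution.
c = 0

Tracing execution:
Step 1: NEG(c) → c = 0
Step 2: HALVE(c) → c = 0
Step 3: MUL(p, c) → c = 0
Step 4: MUL(x, p) → c = 0
Step 5: NEG(x) → c = 0
Step 6: INC(p) → c = 0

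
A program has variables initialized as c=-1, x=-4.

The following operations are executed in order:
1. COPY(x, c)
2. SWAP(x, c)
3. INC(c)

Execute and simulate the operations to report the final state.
{c: 0, x: -1}

Step-by-step execution:
Initial: c=-1, x=-4
After step 1 (COPY(x, c)): c=-1, x=-1
After step 2 (SWAP(x, c)): c=-1, x=-1
After step 3 (INC(c)): c=0, x=-1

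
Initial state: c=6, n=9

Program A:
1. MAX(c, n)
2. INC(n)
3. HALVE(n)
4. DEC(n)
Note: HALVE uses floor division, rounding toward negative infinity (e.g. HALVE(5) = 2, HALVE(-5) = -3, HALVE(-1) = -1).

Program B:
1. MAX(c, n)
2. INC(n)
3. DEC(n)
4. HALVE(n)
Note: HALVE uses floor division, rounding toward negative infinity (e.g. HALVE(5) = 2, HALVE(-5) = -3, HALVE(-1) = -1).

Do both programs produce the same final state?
Yes

Program A final state: c=9, n=4
Program B final state: c=9, n=4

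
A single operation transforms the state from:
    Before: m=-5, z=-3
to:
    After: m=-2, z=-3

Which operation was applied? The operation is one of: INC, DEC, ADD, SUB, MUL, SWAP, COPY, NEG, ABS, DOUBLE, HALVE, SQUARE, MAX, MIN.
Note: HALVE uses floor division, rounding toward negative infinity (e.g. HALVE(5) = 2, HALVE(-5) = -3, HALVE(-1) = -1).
SUB(m, z)

Analyzing the change:
Before: m=-5, z=-3
After: m=-2, z=-3
Variable m changed from -5 to -2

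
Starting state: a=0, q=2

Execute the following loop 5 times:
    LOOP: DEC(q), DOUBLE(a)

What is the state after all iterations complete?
a=0, q=-3

Iteration trace:
Start: a=0, q=2
After iteration 1: a=0, q=1
After iteration 2: a=0, q=0
After iteration 3: a=0, q=-1
After iteration 4: a=0, q=-2
After iteration 5: a=0, q=-3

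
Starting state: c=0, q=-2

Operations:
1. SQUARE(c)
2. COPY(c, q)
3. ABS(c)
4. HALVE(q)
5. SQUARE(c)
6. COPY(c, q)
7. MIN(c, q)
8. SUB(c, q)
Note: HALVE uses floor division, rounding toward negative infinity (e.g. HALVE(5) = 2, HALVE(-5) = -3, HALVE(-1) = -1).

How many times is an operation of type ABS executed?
1

Counting ABS operations:
Step 3: ABS(c) ← ABS
Total: 1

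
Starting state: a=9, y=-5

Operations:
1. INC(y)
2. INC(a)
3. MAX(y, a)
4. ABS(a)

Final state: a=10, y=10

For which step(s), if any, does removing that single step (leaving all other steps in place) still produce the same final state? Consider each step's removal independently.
Step(s) 1, 4

Testing removal of each single step:
Without step 1: final = a=10, y=10 (same)
Without step 2: final = a=9, y=9 (different)
Without step 3: final = a=10, y=-4 (different)
Without step 4: final = a=10, y=10 (same)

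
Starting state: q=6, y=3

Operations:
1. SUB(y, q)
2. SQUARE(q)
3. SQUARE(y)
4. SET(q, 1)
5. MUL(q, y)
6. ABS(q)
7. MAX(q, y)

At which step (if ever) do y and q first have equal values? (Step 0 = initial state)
Step 5

y and q first become equal after step 5.

Comparing values at each step:
Initial: y=3, q=6
After step 1: y=-3, q=6
After step 2: y=-3, q=36
After step 3: y=9, q=36
After step 4: y=9, q=1
After step 5: y=9, q=9 ← equal!
After step 6: y=9, q=9 ← equal!
After step 7: y=9, q=9 ← equal!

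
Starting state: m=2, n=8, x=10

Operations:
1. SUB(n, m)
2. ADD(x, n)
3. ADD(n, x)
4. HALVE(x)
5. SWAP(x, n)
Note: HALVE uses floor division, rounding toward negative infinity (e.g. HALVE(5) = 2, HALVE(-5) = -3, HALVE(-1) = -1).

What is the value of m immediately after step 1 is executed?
m = 2

Tracing m through execution:
Initial: m = 2
After step 1 (SUB(n, m)): m = 2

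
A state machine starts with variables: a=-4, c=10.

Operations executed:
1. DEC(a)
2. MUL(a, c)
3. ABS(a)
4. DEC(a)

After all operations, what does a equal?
a = 49

Tracing execution:
Step 1: DEC(a) → a = -5
Step 2: MUL(a, c) → a = -50
Step 3: ABS(a) → a = 50
Step 4: DEC(a) → a = 49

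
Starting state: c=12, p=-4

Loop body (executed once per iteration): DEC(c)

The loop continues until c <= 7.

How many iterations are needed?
5

Tracing iterations:
Initial: c=12, p=-4
After iteration 1: c=11, p=-4
After iteration 2: c=10, p=-4
After iteration 3: c=9, p=-4
After iteration 4: c=8, p=-4
After iteration 5: c=7, p=-4
c <= 7 now holds, so the loop exits after 5 iterations.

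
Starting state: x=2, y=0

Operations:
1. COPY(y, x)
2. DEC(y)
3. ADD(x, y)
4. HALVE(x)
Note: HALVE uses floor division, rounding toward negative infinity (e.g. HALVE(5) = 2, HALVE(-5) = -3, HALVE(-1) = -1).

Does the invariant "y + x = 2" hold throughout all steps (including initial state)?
No, violated after step 1

The invariant is violated after step 1.

State at each step:
Initial: x=2, y=0
After step 1: x=2, y=2
After step 2: x=2, y=1
After step 3: x=3, y=1
After step 4: x=1, y=1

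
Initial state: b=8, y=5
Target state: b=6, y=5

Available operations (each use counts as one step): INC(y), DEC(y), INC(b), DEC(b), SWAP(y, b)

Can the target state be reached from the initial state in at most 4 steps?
Yes

Path (2 steps): DEC(b) → DEC(b)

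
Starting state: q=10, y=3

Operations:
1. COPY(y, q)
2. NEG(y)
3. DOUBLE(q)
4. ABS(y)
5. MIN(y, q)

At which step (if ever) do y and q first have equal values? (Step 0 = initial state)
Step 1

y and q first become equal after step 1.

Comparing values at each step:
Initial: y=3, q=10
After step 1: y=10, q=10 ← equal!
After step 2: y=-10, q=10
After step 3: y=-10, q=20
After step 4: y=10, q=20
After step 5: y=10, q=20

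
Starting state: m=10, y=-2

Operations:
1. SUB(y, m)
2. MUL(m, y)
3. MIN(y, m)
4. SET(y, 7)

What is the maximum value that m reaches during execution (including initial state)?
10

Values of m at each step:
Initial: m = 10 ← maximum
After step 1: m = 10
After step 2: m = -120
After step 3: m = -120
After step 4: m = -120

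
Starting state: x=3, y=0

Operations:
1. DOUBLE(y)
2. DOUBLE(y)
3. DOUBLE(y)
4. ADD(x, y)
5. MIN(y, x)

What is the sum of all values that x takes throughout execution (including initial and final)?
18

Values of x at each step:
Initial: x = 3
After step 1: x = 3
After step 2: x = 3
After step 3: x = 3
After step 4: x = 3
After step 5: x = 3
Sum = 3 + 3 + 3 + 3 + 3 + 3 = 18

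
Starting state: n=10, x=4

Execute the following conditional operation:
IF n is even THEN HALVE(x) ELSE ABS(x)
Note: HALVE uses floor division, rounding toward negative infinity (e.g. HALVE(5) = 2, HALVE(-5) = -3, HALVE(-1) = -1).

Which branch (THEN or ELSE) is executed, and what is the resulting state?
Branch: THEN, Final state: n=10, x=2

Evaluating condition: n is even
Condition is True, so THEN branch executes
After HALVE(x): n=10, x=2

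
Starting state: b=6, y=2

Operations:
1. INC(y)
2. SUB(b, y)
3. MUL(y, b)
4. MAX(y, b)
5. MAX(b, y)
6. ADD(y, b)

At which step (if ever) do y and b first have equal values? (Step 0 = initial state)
Step 2

y and b first become equal after step 2.

Comparing values at each step:
Initial: y=2, b=6
After step 1: y=3, b=6
After step 2: y=3, b=3 ← equal!
After step 3: y=9, b=3
After step 4: y=9, b=3
After step 5: y=9, b=9 ← equal!
After step 6: y=18, b=9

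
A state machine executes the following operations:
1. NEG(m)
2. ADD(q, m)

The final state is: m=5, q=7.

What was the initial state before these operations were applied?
m=-5, q=2

Working backwards:
Final state: m=5, q=7
Before step 2 (ADD(q, m)): m=5, q=2
Before step 1 (NEG(m)): m=-5, q=2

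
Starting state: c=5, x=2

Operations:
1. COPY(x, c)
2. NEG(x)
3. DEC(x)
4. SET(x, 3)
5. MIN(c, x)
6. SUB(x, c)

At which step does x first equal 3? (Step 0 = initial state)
Step 4

Tracing x:
Initial: x = 2
After step 1: x = 5
After step 2: x = -5
After step 3: x = -6
After step 4: x = 3 ← first occurrence
After step 5: x = 3
After step 6: x = 0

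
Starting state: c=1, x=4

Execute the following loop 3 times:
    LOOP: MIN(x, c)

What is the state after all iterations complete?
c=1, x=1

Iteration trace:
Start: c=1, x=4
After iteration 1: c=1, x=1
After iteration 2: c=1, x=1
After iteration 3: c=1, x=1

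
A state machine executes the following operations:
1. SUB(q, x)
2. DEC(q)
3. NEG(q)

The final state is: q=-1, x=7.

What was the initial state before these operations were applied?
q=9, x=7

Working backwards:
Final state: q=-1, x=7
Before step 3 (NEG(q)): q=1, x=7
Before step 2 (DEC(q)): q=2, x=7
Before step 1 (SUB(q, x)): q=9, x=7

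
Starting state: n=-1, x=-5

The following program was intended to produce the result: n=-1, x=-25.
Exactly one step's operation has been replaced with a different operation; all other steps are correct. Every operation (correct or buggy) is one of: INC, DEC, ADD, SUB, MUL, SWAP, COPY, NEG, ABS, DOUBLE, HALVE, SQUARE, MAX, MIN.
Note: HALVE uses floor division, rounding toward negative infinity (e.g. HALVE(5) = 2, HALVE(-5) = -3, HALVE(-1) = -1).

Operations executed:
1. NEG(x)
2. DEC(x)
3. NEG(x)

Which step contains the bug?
Step 2

Trace with buggy code:
Initial: n=-1, x=-5
After step 1: n=-1, x=5
After step 2: n=-1, x=4
After step 3: n=-1, x=-4
Actual final n=-1, x=-4 ≠ expected n=-1, x=-25.
Step 2 is the only position where a single-operation replacement can produce the expected result.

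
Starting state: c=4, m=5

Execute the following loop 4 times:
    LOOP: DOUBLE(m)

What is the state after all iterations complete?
c=4, m=80

Iteration trace:
Start: c=4, m=5
After iteration 1: c=4, m=10
After iteration 2: c=4, m=20
After iteration 3: c=4, m=40
After iteration 4: c=4, m=80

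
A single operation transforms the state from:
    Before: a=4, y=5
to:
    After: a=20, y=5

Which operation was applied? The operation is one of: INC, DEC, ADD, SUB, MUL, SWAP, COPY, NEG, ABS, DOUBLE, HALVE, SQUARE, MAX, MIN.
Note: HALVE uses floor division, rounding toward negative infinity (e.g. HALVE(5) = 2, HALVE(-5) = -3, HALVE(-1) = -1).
MUL(a, y)

Analyzing the change:
Before: a=4, y=5
After: a=20, y=5
Variable a changed from 4 to 20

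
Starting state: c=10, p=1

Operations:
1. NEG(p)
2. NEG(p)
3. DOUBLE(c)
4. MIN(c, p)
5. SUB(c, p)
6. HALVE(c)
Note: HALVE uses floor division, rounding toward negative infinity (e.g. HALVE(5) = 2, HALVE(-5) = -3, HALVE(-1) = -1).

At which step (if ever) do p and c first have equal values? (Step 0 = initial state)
Step 4

p and c first become equal after step 4.

Comparing values at each step:
Initial: p=1, c=10
After step 1: p=-1, c=10
After step 2: p=1, c=10
After step 3: p=1, c=20
After step 4: p=1, c=1 ← equal!
After step 5: p=1, c=0
After step 6: p=1, c=0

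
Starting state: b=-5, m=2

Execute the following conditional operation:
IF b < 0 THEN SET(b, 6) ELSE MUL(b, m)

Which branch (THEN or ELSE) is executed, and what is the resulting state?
Branch: THEN, Final state: b=6, m=2

Evaluating condition: b < 0
b = -5
Condition is True, so THEN branch executes
After SET(b, 6): b=6, m=2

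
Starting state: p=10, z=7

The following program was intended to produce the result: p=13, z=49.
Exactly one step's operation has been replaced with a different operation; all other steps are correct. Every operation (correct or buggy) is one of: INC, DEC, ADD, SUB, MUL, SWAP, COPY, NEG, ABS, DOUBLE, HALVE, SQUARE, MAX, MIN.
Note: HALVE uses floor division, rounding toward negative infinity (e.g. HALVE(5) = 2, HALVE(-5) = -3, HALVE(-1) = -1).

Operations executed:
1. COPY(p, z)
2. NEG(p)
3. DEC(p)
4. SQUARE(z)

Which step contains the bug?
Step 2

Trace with buggy code:
Initial: p=10, z=7
After step 1: p=7, z=7
After step 2: p=-7, z=7
After step 3: p=-8, z=7
After step 4: p=-8, z=49
Actual final p=-8, z=49 ≠ expected p=13, z=49.
Step 2 is the only position where a single-operation replacement can produce the expected result.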